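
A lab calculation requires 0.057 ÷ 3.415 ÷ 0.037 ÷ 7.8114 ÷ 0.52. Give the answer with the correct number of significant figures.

0.057 ÷ 3.415 ÷ 0.037 ÷ 7.8114 ÷ 0.52 = 0.111058090628…
Multiplication/division keeps the fewest significant figures: 0.057 → 2 s.f., 3.415 → 4 s.f., 0.037 → 2 s.f., 7.8114 → 5 s.f., 0.52 → 2 s.f.; limit is 2.
Rounded to 2 significant figures: 0.11.

0.11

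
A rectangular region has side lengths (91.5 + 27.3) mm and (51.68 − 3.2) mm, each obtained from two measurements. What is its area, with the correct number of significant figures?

5.76 × 10³ mm²

91.5 + 27.3 = 118.8, limited to 1 d.p. → 4 s.f.; 51.68 − 3.2 = 48.48, limited to 1 d.p. → 3 s.f.
Carrying full precision, 118.8 × 48.48 = 5759.424; keep min(4, 3) = 3 s.f.
Rounded to 3 significant figures: 5.76 × 10³ mm².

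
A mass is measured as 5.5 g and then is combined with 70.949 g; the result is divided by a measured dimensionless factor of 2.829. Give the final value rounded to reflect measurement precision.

5.5 g + 70.949 g = 76.449 g; the sum is limited to 1 decimal place (3 s.f.).
Carrying full precision, 76.449 ÷ 2.829 = 27.0233297985… g; 2.829 has 4 s.f., so the result keeps min(3, 4) = 3 s.f.
Rounded to 3 significant figures: 27.0 g.

27.0 g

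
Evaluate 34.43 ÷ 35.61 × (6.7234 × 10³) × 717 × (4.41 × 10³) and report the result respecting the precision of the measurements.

2.06 × 10¹⁰

34.43 ÷ 35.61 × (6.7234 × 10³) × 717 × (4.41 × 10³) = 2.05547284652 × 10^10…
Multiplication/division keeps the fewest significant figures: 34.43 → 4 s.f., 35.61 → 4 s.f., 6.7234 × 10³ → 5 s.f., 717 → 3 s.f., 4.41 × 10³ → 3 s.f.; limit is 3.
Rounded to 3 significant figures: 2.06 × 10¹⁰.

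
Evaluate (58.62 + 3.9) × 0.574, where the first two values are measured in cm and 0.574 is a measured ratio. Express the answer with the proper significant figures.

35.9 cm

58.62 cm + 3.9 cm = 62.52 cm; the sum is limited to 1 decimal place (3 s.f.).
Carrying full precision, 62.52 × 0.574 = 35.88648 cm; 0.574 has 3 s.f., so the result keeps min(3, 3) = 3 s.f.
Rounded to 3 significant figures: 35.9 cm.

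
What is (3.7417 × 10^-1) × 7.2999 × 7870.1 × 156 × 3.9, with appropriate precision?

1.3 × 10^7

(3.7417 × 10^-1) × 7.2999 × 7870.1 × 156 × 3.9 = 13078421.5256…
Multiplication/division keeps the fewest significant figures: 3.7417 × 10^-1 → 5 s.f., 7.2999 → 5 s.f., 7870.1 → 5 s.f., 156 → 3 s.f., 3.9 → 2 s.f.; limit is 2.
Rounded to 2 significant figures: 1.3 × 10^7.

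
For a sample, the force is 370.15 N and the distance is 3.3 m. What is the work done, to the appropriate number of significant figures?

1.2 × 10³ J

work done = 370.15 N × 3.3 m = 1221.495 J.
370.15 has 5 significant figures; 3.3 has 2.
Division/multiplication keeps the fewest: 2 significant figures.
Rounded: 1.2 × 10³ J.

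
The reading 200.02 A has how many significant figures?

5

200.02: zeros between nonzero digits are significant.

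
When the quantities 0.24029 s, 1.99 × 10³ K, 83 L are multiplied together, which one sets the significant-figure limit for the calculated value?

83 L

0.24029 s → 5 s.f.; 1.99 × 10³ K → 3 s.f.; 83 L → 2 s.f.
The fewest is 2 significant figures, from 83 L.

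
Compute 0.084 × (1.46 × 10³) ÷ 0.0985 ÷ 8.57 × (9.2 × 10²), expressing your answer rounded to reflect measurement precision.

1.3 × 10⁵

0.084 × (1.46 × 10³) ÷ 0.0985 ÷ 8.57 × (9.2 × 10²) = 133660.44933…
Multiplication/division keeps the fewest significant figures: 0.084 → 2 s.f., 1.46 × 10³ → 3 s.f., 0.0985 → 3 s.f., 8.57 → 3 s.f., 9.2 × 10² → 2 s.f.; limit is 2.
Rounded to 2 significant figures: 1.3 × 10⁵.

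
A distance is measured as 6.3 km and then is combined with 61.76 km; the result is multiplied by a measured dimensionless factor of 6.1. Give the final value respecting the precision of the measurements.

4.2 × 10^2 km

6.3 km + 61.76 km = 68.06 km; the sum is limited to 1 decimal place (3 s.f.).
Carrying full precision, 68.06 × 6.1 = 415.166 km; 6.1 has 2 s.f., so the result keeps min(3, 2) = 2 s.f.
Rounded to 2 significant figures: 4.2 × 10^2 km.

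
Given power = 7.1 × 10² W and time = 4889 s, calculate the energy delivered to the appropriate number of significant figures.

energy delivered = 7.1 × 10² W × 4889 s = 3471190 J.
7.1 × 10² has 2 significant figures; 4889 has 4.
Division/multiplication keeps the fewest: 2 significant figures.
Rounded: 3.5 × 10⁶ J.

3.5 × 10⁶ J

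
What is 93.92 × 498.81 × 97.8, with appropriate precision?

93.92 × 498.81 × 97.8 = 4581757.40256
Multiplication/division keeps the fewest significant figures: 93.92 → 4 s.f., 498.81 → 5 s.f., 97.8 → 3 s.f.; limit is 3.
Rounded to 3 significant figures: 4.58 × 10⁶.

4.58 × 10⁶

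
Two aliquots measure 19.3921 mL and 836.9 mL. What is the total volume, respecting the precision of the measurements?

19.3921 mL + 836.9 mL = 856.2921 mL.
Addition/subtraction keeps the fewest decimal places: 19.3921 → 4 decimal places, 836.9 → 1 decimal place; limit is 1.
Rounded to 1 decimal place: 856.3 mL.

856.3 mL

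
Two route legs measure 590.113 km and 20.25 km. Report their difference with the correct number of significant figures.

590.113 km − 20.25 km = 569.863 km.
Addition/subtraction keeps the fewest decimal places: 590.113 → 3 decimal places, 20.25 → 2 decimal places; limit is 2.
Rounded to 2 decimal places: 569.86 km.

569.86 km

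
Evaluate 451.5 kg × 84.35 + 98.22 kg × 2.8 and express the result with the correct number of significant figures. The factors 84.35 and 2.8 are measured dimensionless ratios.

3.836 × 10⁴ kg

451.5 × 84.35 = 38084.025 → 3.808 × 10⁴ kg (4 s.f., last digit at the 10^1 place).
98.22 × 2.8 = 275.016 → 2.8 × 10² kg (2 s.f., last digit at the 10^1 place).
Sum: 38359.041 kg; keep the coarser place, 10^1.
Result: 3.836 × 10⁴ kg.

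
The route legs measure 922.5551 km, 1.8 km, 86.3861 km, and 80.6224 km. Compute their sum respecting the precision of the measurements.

1091.4 km

922.5551 km + 1.8 km + 86.3861 km + 80.6224 km = 1091.3636 km.
Addition/subtraction keeps the fewest decimal places: 922.5551 → 4 decimal places, 1.8 → 1 decimal place, 86.3861 → 4 decimal places, 80.6224 → 4 decimal places; limit is 1.
Rounded to 1 decimal place: 1091.4 km.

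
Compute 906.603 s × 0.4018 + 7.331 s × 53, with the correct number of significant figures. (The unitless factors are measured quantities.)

7.5 × 10² s

906.603 × 0.4018 = 364.2730854 → 364.3 s (4 s.f., last digit at the 10^-1 place).
7.331 × 53 = 388.543 → 3.9 × 10² s (2 s.f., last digit at the 10^1 place).
Sum: 752.8160854 s; keep the coarser place, 10^1.
Result: 7.5 × 10² s.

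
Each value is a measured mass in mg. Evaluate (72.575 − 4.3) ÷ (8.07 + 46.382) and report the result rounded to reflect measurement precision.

1.25

72.575 − 4.3 = 68.275, limited to 1 d.p. → 3 s.f.; 8.07 + 46.382 = 54.452, limited to 2 d.p. → 4 s.f.
Carrying full precision, 68.275 ÷ 54.452 = 1.25385660765…; keep min(3, 4) = 3 s.f.
Rounded to 3 significant figures: 1.25.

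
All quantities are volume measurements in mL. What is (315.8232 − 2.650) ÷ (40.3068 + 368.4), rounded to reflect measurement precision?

315.8232 − 2.650 = 313.1732, limited to 3 d.p. → 6 s.f.; 40.3068 + 368.4 = 408.7068, limited to 1 d.p. → 4 s.f.
Carrying full precision, 313.1732 ÷ 408.7068 = 0.766253950265…; keep min(6, 4) = 4 s.f.
Rounded to 4 significant figures: 0.7663.

0.7663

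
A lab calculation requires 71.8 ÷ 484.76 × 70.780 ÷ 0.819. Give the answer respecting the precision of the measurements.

12.8

71.8 ÷ 484.76 × 70.780 ÷ 0.819 = 12.8004230735…
Multiplication/division keeps the fewest significant figures: 71.8 → 3 s.f., 484.76 → 5 s.f., 70.780 → 5 s.f., 0.819 → 3 s.f.; limit is 3.
Rounded to 3 significant figures: 12.8.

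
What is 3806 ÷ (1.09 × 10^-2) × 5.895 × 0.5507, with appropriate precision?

3806 ÷ (1.09 × 10^-2) × 5.895 × 0.5507 = 1133551.28064…
Multiplication/division keeps the fewest significant figures: 3806 → 4 s.f., 1.09 × 10^-2 → 3 s.f., 5.895 → 4 s.f., 0.5507 → 4 s.f.; limit is 3.
Rounded to 3 significant figures: 1.13 × 10^6.

1.13 × 10^6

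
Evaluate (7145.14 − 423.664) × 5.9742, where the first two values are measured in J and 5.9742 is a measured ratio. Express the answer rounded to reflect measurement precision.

40155 J

7145.14 J − 423.664 J = 6721.476 J; the difference is limited to 2 decimal places (6 s.f.).
Carrying full precision, 6721.476 × 5.9742 = 40155.4419192 J; 5.9742 has 5 s.f., so the result keeps min(6, 5) = 5 s.f.
Rounded to 5 significant figures: 40155 J.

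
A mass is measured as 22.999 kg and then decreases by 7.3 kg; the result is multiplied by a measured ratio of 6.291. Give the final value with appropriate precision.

22.999 kg − 7.3 kg = 15.699 kg; the difference is limited to 1 decimal place (3 s.f.).
Carrying full precision, 15.699 × 6.291 = 98.762409 kg; 6.291 has 4 s.f., so the result keeps min(3, 4) = 3 s.f.
Rounded to 3 significant figures: 98.8 kg.

98.8 kg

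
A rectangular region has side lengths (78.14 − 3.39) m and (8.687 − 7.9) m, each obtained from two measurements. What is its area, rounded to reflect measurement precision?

78.14 − 3.39 = 74.75, limited to 2 d.p. → 4 s.f.; 8.687 − 7.9 = 0.787, limited to 1 d.p. → 1 s.f.
Carrying full precision, 74.75 × 0.787 = 58.82825; keep min(4, 1) = 1 s.f.
Rounded to 1 significant figure: 6 × 10¹ m².

6 × 10¹ m²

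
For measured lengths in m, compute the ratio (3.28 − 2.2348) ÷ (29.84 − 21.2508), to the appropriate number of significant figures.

0.122

3.28 − 2.2348 = 1.0452, limited to 2 d.p. → 3 s.f.; 29.84 − 21.2508 = 8.5892, limited to 2 d.p. → 3 s.f.
Carrying full precision, 1.0452 ÷ 8.5892 = 0.121687700834…; keep min(3, 3) = 3 s.f.
Rounded to 3 significant figures: 0.122.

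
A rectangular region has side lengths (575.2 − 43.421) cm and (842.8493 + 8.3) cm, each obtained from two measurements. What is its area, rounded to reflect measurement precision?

575.2 − 43.421 = 531.779, limited to 1 d.p. → 4 s.f.; 842.8493 + 8.3 = 851.1493, limited to 1 d.p. → 4 s.f.
Carrying full precision, 531.779 × 851.1493 = 452623.323605…; keep min(4, 4) = 4 s.f.
Rounded to 4 significant figures: 4.526 × 10^5 cm².

4.526 × 10^5 cm²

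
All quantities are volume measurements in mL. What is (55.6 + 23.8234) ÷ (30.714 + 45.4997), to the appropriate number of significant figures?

55.6 + 23.8234 = 79.4234, limited to 1 d.p. → 3 s.f.; 30.714 + 45.4997 = 76.2137, limited to 3 d.p. → 5 s.f.
Carrying full precision, 79.4234 ÷ 76.2137 = 1.04211447548…; keep min(3, 5) = 3 s.f.
Rounded to 3 significant figures: 1.04.

1.04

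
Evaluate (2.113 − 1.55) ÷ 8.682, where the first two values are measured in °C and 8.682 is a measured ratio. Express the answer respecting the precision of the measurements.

2.113 °C − 1.55 °C = 0.563 °C; the difference is limited to 2 decimal places (2 s.f.).
Carrying full precision, 0.563 ÷ 8.682 = 0.0648468094909… °C; 8.682 has 4 s.f., so the result keeps min(2, 4) = 2 s.f.
Rounded to 2 significant figures: 0.065 °C.

0.065 °C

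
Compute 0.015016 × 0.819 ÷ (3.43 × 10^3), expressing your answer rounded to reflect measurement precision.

0.015016 × 0.819 ÷ (3.43 × 10^3) = 0.00000358545306122…
Multiplication/division keeps the fewest significant figures: 0.015016 → 5 s.f., 0.819 → 3 s.f., 3.43 × 10^3 → 3 s.f.; limit is 3.
Rounded to 3 significant figures: 3.59 × 10^-6.

3.59 × 10^-6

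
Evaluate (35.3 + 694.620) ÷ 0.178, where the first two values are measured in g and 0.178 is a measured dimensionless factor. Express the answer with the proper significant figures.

35.3 g + 694.620 g = 729.920 g; the sum is limited to 1 decimal place (4 s.f.).
Carrying full precision, 729.920 ÷ 0.178 = 4100.6741573… g; 0.178 has 3 s.f., so the result keeps min(4, 3) = 3 s.f.
Rounded to 3 significant figures: 4.10 × 10³ g.

4.10 × 10³ g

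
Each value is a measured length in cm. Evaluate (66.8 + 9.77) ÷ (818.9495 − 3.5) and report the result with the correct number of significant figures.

66.8 + 9.77 = 76.57, limited to 1 d.p. → 3 s.f.; 818.9495 − 3.5 = 815.4495, limited to 1 d.p. → 4 s.f.
Carrying full precision, 76.57 ÷ 815.4495 = 0.0938991317059…; keep min(3, 4) = 3 s.f.
Rounded to 3 significant figures: 0.0939.

0.0939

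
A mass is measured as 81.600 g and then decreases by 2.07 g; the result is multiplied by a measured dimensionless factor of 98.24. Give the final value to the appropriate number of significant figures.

7813 g

81.600 g − 2.07 g = 79.530 g; the difference is limited to 2 decimal places (4 s.f.).
Carrying full precision, 79.530 × 98.24 = 7813.0272 g; 98.24 has 4 s.f., so the result keeps min(4, 4) = 4 s.f.
Rounded to 4 significant figures: 7813 g.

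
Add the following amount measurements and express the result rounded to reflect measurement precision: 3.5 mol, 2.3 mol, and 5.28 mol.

3.5 mol + 2.3 mol + 5.28 mol = 11.08 mol.
Addition/subtraction keeps the fewest decimal places: 3.5 → 1 decimal place, 2.3 → 1 decimal place, 5.28 → 2 decimal places; limit is 1.
Rounded to 1 decimal place: 11.1 mol.

11.1 mol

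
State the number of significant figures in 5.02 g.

3

5.02: zeros between nonzero digits are significant.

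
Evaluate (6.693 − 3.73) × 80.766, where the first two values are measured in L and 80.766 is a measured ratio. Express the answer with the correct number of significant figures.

6.693 L − 3.73 L = 2.963 L; the difference is limited to 2 decimal places (3 s.f.).
Carrying full precision, 2.963 × 80.766 = 239.309658 L; 80.766 has 5 s.f., so the result keeps min(3, 5) = 3 s.f.
Rounded to 3 significant figures: 239 L.

239 L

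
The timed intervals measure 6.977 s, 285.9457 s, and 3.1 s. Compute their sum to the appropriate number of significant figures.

6.977 s + 285.9457 s + 3.1 s = 296.0227 s.
Addition/subtraction keeps the fewest decimal places: 6.977 → 3 decimal places, 285.9457 → 4 decimal places, 3.1 → 1 decimal place; limit is 1.
Rounded to 1 decimal place: 296.0 s.

296.0 s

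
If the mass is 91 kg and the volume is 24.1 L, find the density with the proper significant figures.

3.8 kg/L

density = 91 kg ÷ 24.1 L = 3.77593360996… kg/L.
91 has 2 significant figures; 24.1 has 3.
Division/multiplication keeps the fewest: 2 significant figures.
Rounded: 3.8 kg/L.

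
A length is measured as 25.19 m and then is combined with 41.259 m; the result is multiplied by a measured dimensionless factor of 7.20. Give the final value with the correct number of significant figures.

478 m

25.19 m + 41.259 m = 66.449 m; the sum is limited to 2 decimal places (4 s.f.).
Carrying full precision, 66.449 × 7.20 = 478.4328 m; 7.20 has 3 s.f., so the result keeps min(4, 3) = 3 s.f.
Rounded to 3 significant figures: 478 m.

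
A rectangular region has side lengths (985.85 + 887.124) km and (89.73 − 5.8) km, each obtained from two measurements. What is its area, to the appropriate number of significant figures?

985.85 + 887.124 = 1872.974, limited to 2 d.p. → 6 s.f.; 89.73 − 5.8 = 83.93, limited to 1 d.p. → 3 s.f.
Carrying full precision, 1872.974 × 83.93 = 157198.70782; keep min(6, 3) = 3 s.f.
Rounded to 3 significant figures: 1.57 × 10^5 km².

1.57 × 10^5 km²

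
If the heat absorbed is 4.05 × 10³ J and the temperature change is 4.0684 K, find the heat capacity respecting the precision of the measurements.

995 J/K

heat capacity = 4.05 × 10³ J ÷ 4.0684 K = 995.477337528… J/K.
4.05 × 10³ has 3 significant figures; 4.0684 has 5.
Division/multiplication keeps the fewest: 3 significant figures.
Rounded: 995 J/K.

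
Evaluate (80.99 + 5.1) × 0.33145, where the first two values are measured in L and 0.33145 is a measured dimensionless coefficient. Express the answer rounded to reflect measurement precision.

28.5 L

80.99 L + 5.1 L = 86.09 L; the sum is limited to 1 decimal place (3 s.f.).
Carrying full precision, 86.09 × 0.33145 = 28.5345305 L; 0.33145 has 5 s.f., so the result keeps min(3, 5) = 3 s.f.
Rounded to 3 significant figures: 28.5 L.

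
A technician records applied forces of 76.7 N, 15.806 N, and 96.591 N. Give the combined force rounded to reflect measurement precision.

76.7 N + 15.806 N + 96.591 N = 189.097 N.
Addition/subtraction keeps the fewest decimal places: 76.7 → 1 decimal place, 15.806 → 3 decimal places, 96.591 → 3 decimal places; limit is 1.
Rounded to 1 decimal place: 189.1 N.

189.1 N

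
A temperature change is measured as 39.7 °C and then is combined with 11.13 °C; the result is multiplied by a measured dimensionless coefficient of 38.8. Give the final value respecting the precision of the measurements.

39.7 °C + 11.13 °C = 50.83 °C; the sum is limited to 1 decimal place (3 s.f.).
Carrying full precision, 50.83 × 38.8 = 1972.204 °C; 38.8 has 3 s.f., so the result keeps min(3, 3) = 3 s.f.
Rounded to 3 significant figures: 1.97 × 10³ °C.

1.97 × 10³ °C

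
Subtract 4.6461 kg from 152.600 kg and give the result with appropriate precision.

152.600 kg − 4.6461 kg = 147.9539 kg.
Addition/subtraction keeps the fewest decimal places: 152.600 → 3 decimal places, 4.6461 → 4 decimal places; limit is 3.
Rounded to 3 decimal places: 147.954 kg.

147.954 kg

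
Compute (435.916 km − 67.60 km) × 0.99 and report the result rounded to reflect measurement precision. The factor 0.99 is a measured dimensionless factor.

3.6 × 10² km

435.916 km − 67.60 km = 368.316 km; the difference is limited to 2 decimal places (5 s.f.).
Carrying full precision, 368.316 × 0.99 = 364.63284 km; 0.99 has 2 s.f., so the result keeps min(5, 2) = 2 s.f.
Rounded to 2 significant figures: 3.6 × 10² km.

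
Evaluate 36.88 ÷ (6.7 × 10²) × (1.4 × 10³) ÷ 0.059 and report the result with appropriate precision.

1.3 × 10³

36.88 ÷ (6.7 × 10²) × (1.4 × 10³) ÷ 0.059 = 1306.14722995…
Multiplication/division keeps the fewest significant figures: 36.88 → 4 s.f., 6.7 × 10² → 2 s.f., 1.4 × 10³ → 2 s.f., 0.059 → 2 s.f.; limit is 2.
Rounded to 2 significant figures: 1.3 × 10³.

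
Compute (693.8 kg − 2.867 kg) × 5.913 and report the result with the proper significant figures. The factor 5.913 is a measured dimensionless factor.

4085 kg

693.8 kg − 2.867 kg = 690.933 kg; the difference is limited to 1 decimal place (4 s.f.).
Carrying full precision, 690.933 × 5.913 = 4085.486829 kg; 5.913 has 4 s.f., so the result keeps min(4, 4) = 4 s.f.
Rounded to 4 significant figures: 4085 kg.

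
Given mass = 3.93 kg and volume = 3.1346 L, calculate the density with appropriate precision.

1.25 kg/L

density = 3.93 kg ÷ 3.1346 L = 1.25374848466… kg/L.
3.93 has 3 significant figures; 3.1346 has 5.
Division/multiplication keeps the fewest: 3 significant figures.
Rounded: 1.25 kg/L.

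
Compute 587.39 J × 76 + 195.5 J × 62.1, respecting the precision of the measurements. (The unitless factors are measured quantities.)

587.39 × 76 = 44641.64 → 4.5 × 10⁴ J (2 s.f., last digit at the 10^3 place).
195.5 × 62.1 = 12140.55 → 1.21 × 10⁴ J (3 s.f., last digit at the 10^2 place).
Sum: 56782.19 J; keep the coarser place, 10^3.
Result: 5.7 × 10⁴ J.

5.7 × 10⁴ J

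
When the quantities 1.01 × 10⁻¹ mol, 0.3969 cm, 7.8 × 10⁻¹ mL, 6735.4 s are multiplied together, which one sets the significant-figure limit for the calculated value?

1.01 × 10⁻¹ mol → 3 s.f.; 0.3969 cm → 4 s.f.; 7.8 × 10⁻¹ mL → 2 s.f.; 6735.4 s → 5 s.f.
The fewest is 2 significant figures, from 7.8 × 10⁻¹ mL.

7.8 × 10⁻¹ mL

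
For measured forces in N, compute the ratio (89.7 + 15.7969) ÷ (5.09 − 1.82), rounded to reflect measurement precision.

89.7 + 15.7969 = 105.4969, limited to 1 d.p. → 4 s.f.; 5.09 − 1.82 = 3.27, limited to 2 d.p. → 3 s.f.
Carrying full precision, 105.4969 ÷ 3.27 = 32.2620489297…; keep min(4, 3) = 3 s.f.
Rounded to 3 significant figures: 32.3.

32.3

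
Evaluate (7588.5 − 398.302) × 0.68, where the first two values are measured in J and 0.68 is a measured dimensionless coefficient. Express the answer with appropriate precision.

7588.5 J − 398.302 J = 7190.198 J; the difference is limited to 1 decimal place (5 s.f.).
Carrying full precision, 7190.198 × 0.68 = 4889.33464 J; 0.68 has 2 s.f., so the result keeps min(5, 2) = 2 s.f.
Rounded to 2 significant figures: 4.9 × 10^3 J.

4.9 × 10^3 J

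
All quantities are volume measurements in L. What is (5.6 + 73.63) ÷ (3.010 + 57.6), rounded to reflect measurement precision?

5.6 + 73.63 = 79.23, limited to 1 d.p. → 3 s.f.; 3.010 + 57.6 = 60.610, limited to 1 d.p. → 3 s.f.
Carrying full precision, 79.23 ÷ 60.610 = 1.30721003135…; keep min(3, 3) = 3 s.f.
Rounded to 3 significant figures: 1.31.

1.31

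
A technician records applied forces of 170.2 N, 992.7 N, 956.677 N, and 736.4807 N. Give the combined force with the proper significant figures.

170.2 N + 992.7 N + 956.677 N + 736.4807 N = 2856.0577 N.
Addition/subtraction keeps the fewest decimal places: 170.2 → 1 decimal place, 992.7 → 1 decimal place, 956.677 → 3 decimal places, 736.4807 → 4 decimal places; limit is 1.
Rounded to 1 decimal place: 2856.1 N.

2856.1 N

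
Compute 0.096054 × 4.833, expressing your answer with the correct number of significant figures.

0.4642

0.096054 × 4.833 = 0.464228982
Multiplication/division keeps the fewest significant figures: 0.096054 → 5 s.f., 4.833 → 4 s.f.; limit is 4.
Rounded to 4 significant figures: 0.4642.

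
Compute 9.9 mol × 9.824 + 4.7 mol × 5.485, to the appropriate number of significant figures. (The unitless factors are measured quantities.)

123 mol

9.9 × 9.824 = 97.2576 → 97 mol (2 s.f., last digit at the 10^0 place).
4.7 × 5.485 = 25.7795 → 26 mol (2 s.f., last digit at the 10^0 place).
Sum: 123.0371 mol; keep the coarser place, 10^0.
Result: 123 mol.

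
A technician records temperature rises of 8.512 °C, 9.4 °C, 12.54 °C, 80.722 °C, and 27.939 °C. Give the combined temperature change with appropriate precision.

1.391 × 10² °C

8.512 °C + 9.4 °C + 12.54 °C + 80.722 °C + 27.939 °C = 139.113 °C.
Addition/subtraction keeps the fewest decimal places: 8.512 → 3 decimal places, 9.4 → 1 decimal place, 12.54 → 2 decimal places, 80.722 → 3 decimal places, 27.939 → 3 decimal places; limit is 1.
Rounded to 1 decimal place: 1.391 × 10² °C.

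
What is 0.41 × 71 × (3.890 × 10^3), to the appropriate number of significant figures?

1.1 × 10^5

0.41 × 71 × (3.890 × 10^3) = 113237.9
Multiplication/division keeps the fewest significant figures: 0.41 → 2 s.f., 71 → 2 s.f., 3.890 × 10^3 → 4 s.f.; limit is 2.
Rounded to 2 significant figures: 1.1 × 10^5.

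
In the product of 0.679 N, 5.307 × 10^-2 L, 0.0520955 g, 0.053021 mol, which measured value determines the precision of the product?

0.679 N

0.679 N → 3 s.f.; 5.307 × 10^-2 L → 4 s.f.; 0.0520955 g → 6 s.f.; 0.053021 mol → 5 s.f.
The fewest is 3 significant figures, from 0.679 N.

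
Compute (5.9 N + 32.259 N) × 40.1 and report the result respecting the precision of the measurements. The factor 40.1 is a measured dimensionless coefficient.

5.9 N + 32.259 N = 38.159 N; the sum is limited to 1 decimal place (3 s.f.).
Carrying full precision, 38.159 × 40.1 = 1530.1759 N; 40.1 has 3 s.f., so the result keeps min(3, 3) = 3 s.f.
Rounded to 3 significant figures: 1.53 × 10^3 N.

1.53 × 10^3 N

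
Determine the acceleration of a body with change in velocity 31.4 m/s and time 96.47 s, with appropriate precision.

0.325 m/s²

acceleration = 31.4 m/s ÷ 96.47 s = 0.325489789572… m/s².
31.4 has 3 significant figures; 96.47 has 4.
Division/multiplication keeps the fewest: 3 significant figures.
Rounded: 0.325 m/s².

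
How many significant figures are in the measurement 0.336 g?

0.336: leading zeros are not significant.

3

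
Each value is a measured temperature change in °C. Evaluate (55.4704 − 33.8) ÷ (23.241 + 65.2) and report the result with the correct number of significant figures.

0.245

55.4704 − 33.8 = 21.6704, limited to 1 d.p. → 3 s.f.; 23.241 + 65.2 = 88.441, limited to 1 d.p. → 3 s.f.
Carrying full precision, 21.6704 ÷ 88.441 = 0.245026627921…; keep min(3, 3) = 3 s.f.
Rounded to 3 significant figures: 0.245.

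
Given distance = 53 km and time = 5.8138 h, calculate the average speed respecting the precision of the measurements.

average speed = 53 km ÷ 5.8138 h = 9.11624066875… km/h.
53 has 2 significant figures; 5.8138 has 5.
Division/multiplication keeps the fewest: 2 significant figures.
Rounded: 9.1 km/h.

9.1 km/h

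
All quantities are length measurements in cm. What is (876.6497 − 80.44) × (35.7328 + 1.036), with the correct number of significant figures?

2.9276 × 10^4 cm²

876.6497 − 80.44 = 796.2097, limited to 2 d.p. → 5 s.f.; 35.7328 + 1.036 = 36.7688, limited to 3 d.p. → 5 s.f.
Carrying full precision, 796.2097 × 36.7688 = 29275.6752174…; keep min(5, 5) = 5 s.f.
Rounded to 5 significant figures: 2.9276 × 10^4 cm².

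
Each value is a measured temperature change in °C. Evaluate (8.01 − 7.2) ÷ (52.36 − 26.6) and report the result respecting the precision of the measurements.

8.01 − 7.2 = 0.81, limited to 1 d.p. → 1 s.f.; 52.36 − 26.6 = 25.76, limited to 1 d.p. → 3 s.f.
Carrying full precision, 0.81 ÷ 25.76 = 0.0314440993789…; keep min(1, 3) = 1 s.f.
Rounded to 1 significant figure: 0.03.

0.03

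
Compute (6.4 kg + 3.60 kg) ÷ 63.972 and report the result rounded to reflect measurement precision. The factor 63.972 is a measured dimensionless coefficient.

0.156 kg

6.4 kg + 3.60 kg = 10.00 kg; the sum is limited to 1 decimal place (3 s.f.).
Carrying full precision, 10.00 ÷ 63.972 = 0.156318389295… kg; 63.972 has 5 s.f., so the result keeps min(3, 5) = 3 s.f.
Rounded to 3 significant figures: 0.156 kg.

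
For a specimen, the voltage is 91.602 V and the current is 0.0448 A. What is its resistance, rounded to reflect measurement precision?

2.04 × 10^3 Ω

resistance = 91.602 V ÷ 0.0448 A = 2044.6875 Ω.
91.602 has 5 significant figures; 0.0448 has 3.
Division/multiplication keeps the fewest: 3 significant figures.
Rounded: 2.04 × 10^3 Ω.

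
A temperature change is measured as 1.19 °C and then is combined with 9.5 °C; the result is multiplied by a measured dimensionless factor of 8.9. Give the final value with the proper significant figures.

95 °C

1.19 °C + 9.5 °C = 10.69 °C; the sum is limited to 1 decimal place (3 s.f.).
Carrying full precision, 10.69 × 8.9 = 95.141 °C; 8.9 has 2 s.f., so the result keeps min(3, 2) = 2 s.f.
Rounded to 2 significant figures: 95 °C.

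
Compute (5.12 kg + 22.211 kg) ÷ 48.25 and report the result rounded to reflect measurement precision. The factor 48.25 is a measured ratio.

0.5664 kg

5.12 kg + 22.211 kg = 27.331 kg; the sum is limited to 2 decimal places (4 s.f.).
Carrying full precision, 27.331 ÷ 48.25 = 0.566445595855… kg; 48.25 has 4 s.f., so the result keeps min(4, 4) = 4 s.f.
Rounded to 4 significant figures: 0.5664 kg.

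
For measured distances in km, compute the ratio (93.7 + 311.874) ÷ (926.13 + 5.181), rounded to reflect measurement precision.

93.7 + 311.874 = 405.574, limited to 1 d.p. → 4 s.f.; 926.13 + 5.181 = 931.311, limited to 2 d.p. → 5 s.f.
Carrying full precision, 405.574 ÷ 931.311 = 0.435487178826…; keep min(4, 5) = 4 s.f.
Rounded to 4 significant figures: 0.4355.

0.4355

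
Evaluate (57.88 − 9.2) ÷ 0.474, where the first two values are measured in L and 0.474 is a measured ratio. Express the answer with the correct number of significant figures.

57.88 L − 9.2 L = 48.68 L; the difference is limited to 1 decimal place (3 s.f.).
Carrying full precision, 48.68 ÷ 0.474 = 102.700421941… L; 0.474 has 3 s.f., so the result keeps min(3, 3) = 3 s.f.
Rounded to 3 significant figures: 103 L.

103 L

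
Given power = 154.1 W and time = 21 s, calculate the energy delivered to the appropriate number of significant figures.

energy delivered = 154.1 W × 21 s = 3236.1 J.
154.1 has 4 significant figures; 21 has 2.
Division/multiplication keeps the fewest: 2 significant figures.
Rounded: 3.2 × 10³ J.

3.2 × 10³ J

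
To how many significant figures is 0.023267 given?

0.023267: leading zeros are not significant.

5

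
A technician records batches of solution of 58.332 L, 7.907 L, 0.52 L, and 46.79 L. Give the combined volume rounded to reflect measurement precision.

113.55 L

58.332 L + 7.907 L + 0.52 L + 46.79 L = 113.549 L.
Addition/subtraction keeps the fewest decimal places: 58.332 → 3 decimal places, 7.907 → 3 decimal places, 0.52 → 2 decimal places, 46.79 → 2 decimal places; limit is 2.
Rounded to 2 decimal places: 113.55 L.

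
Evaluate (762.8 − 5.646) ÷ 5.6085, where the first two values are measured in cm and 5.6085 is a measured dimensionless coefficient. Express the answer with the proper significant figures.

135.0 cm

762.8 cm − 5.646 cm = 757.154 cm; the difference is limited to 1 decimal place (4 s.f.).
Carrying full precision, 757.154 ÷ 5.6085 = 135.001158955… cm; 5.6085 has 5 s.f., so the result keeps min(4, 5) = 4 s.f.
Rounded to 4 significant figures: 135.0 cm.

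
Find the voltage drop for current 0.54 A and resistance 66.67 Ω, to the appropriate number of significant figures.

36 V

voltage drop = 0.54 A × 66.67 Ω = 36.0018 V.
0.54 has 2 significant figures; 66.67 has 4.
Division/multiplication keeps the fewest: 2 significant figures.
Rounded: 36 V.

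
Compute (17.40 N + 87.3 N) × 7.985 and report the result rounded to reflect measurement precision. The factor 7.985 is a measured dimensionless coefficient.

17.40 N + 87.3 N = 104.70 N; the sum is limited to 1 decimal place (4 s.f.).
Carrying full precision, 104.70 × 7.985 = 836.0295 N; 7.985 has 4 s.f., so the result keeps min(4, 4) = 4 s.f.
Rounded to 4 significant figures: 836.0 N.

836.0 N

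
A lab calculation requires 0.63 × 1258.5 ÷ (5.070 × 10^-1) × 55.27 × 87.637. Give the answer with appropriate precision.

7.6 × 10^6

0.63 × 1258.5 ÷ (5.070 × 10^-1) × 55.27 × 87.637 = 7574653.60356…
Multiplication/division keeps the fewest significant figures: 0.63 → 2 s.f., 1258.5 → 5 s.f., 5.070 × 10^-1 → 4 s.f., 55.27 → 4 s.f., 87.637 → 5 s.f.; limit is 2.
Rounded to 2 significant figures: 7.6 × 10^6.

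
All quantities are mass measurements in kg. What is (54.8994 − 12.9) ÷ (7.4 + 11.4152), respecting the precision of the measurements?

2.23

54.8994 − 12.9 = 41.9994, limited to 1 d.p. → 3 s.f.; 7.4 + 11.4152 = 18.8152, limited to 1 d.p. → 3 s.f.
Carrying full precision, 41.9994 ÷ 18.8152 = 2.2322058761…; keep min(3, 3) = 3 s.f.
Rounded to 3 significant figures: 2.23.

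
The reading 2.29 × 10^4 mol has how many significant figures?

2.29 × 10^4: in scientific notation every digit of the coefficient is significant.

3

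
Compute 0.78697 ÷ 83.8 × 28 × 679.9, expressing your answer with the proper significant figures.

1.8 × 10²

0.78697 ÷ 83.8 × 28 × 679.9 = 178.779299332…
Multiplication/division keeps the fewest significant figures: 0.78697 → 5 s.f., 83.8 → 3 s.f., 28 → 2 s.f., 679.9 → 4 s.f.; limit is 2.
Rounded to 2 significant figures: 1.8 × 10².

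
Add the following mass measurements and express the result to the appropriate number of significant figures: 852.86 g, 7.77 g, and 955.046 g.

852.86 g + 7.77 g + 955.046 g = 1815.676 g.
Addition/subtraction keeps the fewest decimal places: 852.86 → 2 decimal places, 7.77 → 2 decimal places, 955.046 → 3 decimal places; limit is 2.
Rounded to 2 decimal places: 1815.68 g.

1815.68 g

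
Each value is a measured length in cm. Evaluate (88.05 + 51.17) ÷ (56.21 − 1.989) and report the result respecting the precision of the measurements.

2.568

88.05 + 51.17 = 139.22, limited to 2 d.p. → 5 s.f.; 56.21 − 1.989 = 54.221, limited to 2 d.p. → 4 s.f.
Carrying full precision, 139.22 ÷ 54.221 = 2.56763984434…; keep min(5, 4) = 4 s.f.
Rounded to 4 significant figures: 2.568.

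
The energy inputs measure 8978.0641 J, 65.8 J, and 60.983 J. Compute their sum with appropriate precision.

9104.8 J

8978.0641 J + 65.8 J + 60.983 J = 9104.8471 J.
Addition/subtraction keeps the fewest decimal places: 8978.0641 → 4 decimal places, 65.8 → 1 decimal place, 60.983 → 3 decimal places; limit is 1.
Rounded to 1 decimal place: 9104.8 J.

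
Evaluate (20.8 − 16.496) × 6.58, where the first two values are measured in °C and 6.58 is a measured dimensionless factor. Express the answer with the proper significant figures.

20.8 °C − 16.496 °C = 4.304 °C; the difference is limited to 1 decimal place (2 s.f.).
Carrying full precision, 4.304 × 6.58 = 28.32032 °C; 6.58 has 3 s.f., so the result keeps min(2, 3) = 2 s.f.
Rounded to 2 significant figures: 28 °C.

28 °C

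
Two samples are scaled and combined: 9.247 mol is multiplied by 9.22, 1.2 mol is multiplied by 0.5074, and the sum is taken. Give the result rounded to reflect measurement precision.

85.9 mol

9.247 × 9.22 = 85.25734 → 85.3 mol (3 s.f., last digit at the 10^-1 place).
1.2 × 0.5074 = 0.60888 → 6.1 × 10^-1 mol (2 s.f., last digit at the 10^-2 place).
Sum: 85.86622 mol; keep the coarser place, 10^-1.
Result: 85.9 mol.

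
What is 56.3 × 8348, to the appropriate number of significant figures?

4.70 × 10⁵

56.3 × 8348 = 469992.4
Multiplication/division keeps the fewest significant figures: 56.3 → 3 s.f., 8348 → 4 s.f.; limit is 3.
Rounded to 3 significant figures: 4.70 × 10⁵.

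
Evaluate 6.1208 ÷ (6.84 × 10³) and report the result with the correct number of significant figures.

6.1208 ÷ (6.84 × 10³) = 0.00089485380117…
Multiplication/division keeps the fewest significant figures: 6.1208 → 5 s.f., 6.84 × 10³ → 3 s.f.; limit is 3.
Rounded to 3 significant figures: 8.95 × 10⁻⁴.

8.95 × 10⁻⁴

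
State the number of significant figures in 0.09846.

4

0.09846: leading zeros are not significant.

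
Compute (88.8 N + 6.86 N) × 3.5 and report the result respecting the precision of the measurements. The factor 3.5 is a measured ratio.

3.3 × 10² N

88.8 N + 6.86 N = 95.66 N; the sum is limited to 1 decimal place (3 s.f.).
Carrying full precision, 95.66 × 3.5 = 334.81 N; 3.5 has 2 s.f., so the result keeps min(3, 2) = 2 s.f.
Rounded to 2 significant figures: 3.3 × 10² N.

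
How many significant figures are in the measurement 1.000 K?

1.000: trailing zeros after a decimal point are significant.

4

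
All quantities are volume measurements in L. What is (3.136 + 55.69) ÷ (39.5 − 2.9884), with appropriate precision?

1.61

3.136 + 55.69 = 58.826, limited to 2 d.p. → 4 s.f.; 39.5 − 2.9884 = 36.5116, limited to 1 d.p. → 3 s.f.
Carrying full precision, 58.826 ÷ 36.5116 = 1.61115919324…; keep min(4, 3) = 3 s.f.
Rounded to 3 significant figures: 1.61.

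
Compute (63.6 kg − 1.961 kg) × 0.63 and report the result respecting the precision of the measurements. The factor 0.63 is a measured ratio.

39 kg

63.6 kg − 1.961 kg = 61.639 kg; the difference is limited to 1 decimal place (3 s.f.).
Carrying full precision, 61.639 × 0.63 = 38.83257 kg; 0.63 has 2 s.f., so the result keeps min(3, 2) = 2 s.f.
Rounded to 2 significant figures: 39 kg.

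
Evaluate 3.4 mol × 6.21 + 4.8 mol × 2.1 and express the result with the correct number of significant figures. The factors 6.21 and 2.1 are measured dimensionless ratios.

31 mol

3.4 × 6.21 = 21.114 → 21 mol (2 s.f., last digit at the 10^0 place).
4.8 × 2.1 = 10.08 → 1.0 × 10¹ mol (2 s.f., last digit at the 10^0 place).
Sum: 31.194 mol; keep the coarser place, 10^0.
Result: 31 mol.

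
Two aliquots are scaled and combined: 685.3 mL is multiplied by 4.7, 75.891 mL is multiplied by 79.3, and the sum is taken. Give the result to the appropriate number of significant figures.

685.3 × 4.7 = 3220.91 → 3.2 × 10³ mL (2 s.f., last digit at the 10^2 place).
75.891 × 79.3 = 6018.1563 → 6.02 × 10³ mL (3 s.f., last digit at the 10^1 place).
Sum: 9239.0663 mL; keep the coarser place, 10^2.
Result: 9.2 × 10³ mL.

9.2 × 10³ mL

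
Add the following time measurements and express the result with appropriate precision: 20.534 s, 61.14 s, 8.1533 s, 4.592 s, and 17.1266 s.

111.55 s

20.534 s + 61.14 s + 8.1533 s + 4.592 s + 17.1266 s = 111.5459 s.
Addition/subtraction keeps the fewest decimal places: 20.534 → 3 decimal places, 61.14 → 2 decimal places, 8.1533 → 4 decimal places, 4.592 → 3 decimal places, 17.1266 → 4 decimal places; limit is 2.
Rounded to 2 decimal places: 111.55 s.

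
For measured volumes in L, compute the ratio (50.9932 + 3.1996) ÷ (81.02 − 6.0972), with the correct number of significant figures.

50.9932 + 3.1996 = 54.1928, limited to 4 d.p. → 6 s.f.; 81.02 − 6.0972 = 74.9228, limited to 2 d.p. → 4 s.f.
Carrying full precision, 54.1928 ÷ 74.9228 = 0.723315199112…; keep min(6, 4) = 4 s.f.
Rounded to 4 significant figures: 0.7233.

0.7233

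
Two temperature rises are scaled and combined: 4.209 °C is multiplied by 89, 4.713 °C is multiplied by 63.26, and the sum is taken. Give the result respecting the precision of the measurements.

4.209 × 89 = 374.601 → 3.7 × 10^2 °C (2 s.f., last digit at the 10^1 place).
4.713 × 63.26 = 298.14438 → 298.1 °C (4 s.f., last digit at the 10^-1 place).
Sum: 672.74538 °C; keep the coarser place, 10^1.
Result: 6.7 × 10^2 °C.

6.7 × 10^2 °C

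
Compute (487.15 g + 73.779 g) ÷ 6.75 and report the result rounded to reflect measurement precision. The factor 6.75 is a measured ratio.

487.15 g + 73.779 g = 560.929 g; the sum is limited to 2 decimal places (5 s.f.).
Carrying full precision, 560.929 ÷ 6.75 = 83.1005925926… g; 6.75 has 3 s.f., so the result keeps min(5, 3) = 3 s.f.
Rounded to 3 significant figures: 83.1 g.

83.1 g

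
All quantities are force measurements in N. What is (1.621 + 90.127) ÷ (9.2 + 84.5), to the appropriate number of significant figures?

1.621 + 90.127 = 91.748, limited to 3 d.p. → 5 s.f.; 9.2 + 84.5 = 93.7, limited to 1 d.p. → 3 s.f.
Carrying full precision, 91.748 ÷ 93.7 = 0.97916755603…; keep min(5, 3) = 3 s.f.
Rounded to 3 significant figures: 0.979.

0.979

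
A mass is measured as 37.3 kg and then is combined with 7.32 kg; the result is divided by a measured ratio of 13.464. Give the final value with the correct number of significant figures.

3.31 kg

37.3 kg + 7.32 kg = 44.62 kg; the sum is limited to 1 decimal place (3 s.f.).
Carrying full precision, 44.62 ÷ 13.464 = 3.31402257873… kg; 13.464 has 5 s.f., so the result keeps min(3, 5) = 3 s.f.
Rounded to 3 significant figures: 3.31 kg.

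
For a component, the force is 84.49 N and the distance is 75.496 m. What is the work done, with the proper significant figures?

6.379 × 10³ J

work done = 84.49 N × 75.496 m = 6378.65704 J.
84.49 has 4 significant figures; 75.496 has 5.
Division/multiplication keeps the fewest: 4 significant figures.
Rounded: 6.379 × 10³ J.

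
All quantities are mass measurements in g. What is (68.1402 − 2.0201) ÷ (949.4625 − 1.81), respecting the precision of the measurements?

0.069773

68.1402 − 2.0201 = 66.1201, limited to 4 d.p. → 6 s.f.; 949.4625 − 1.81 = 947.6525, limited to 2 d.p. → 5 s.f.
Carrying full precision, 66.1201 ÷ 947.6525 = 0.0697725168245…; keep min(6, 5) = 5 s.f.
Rounded to 5 significant figures: 0.069773.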